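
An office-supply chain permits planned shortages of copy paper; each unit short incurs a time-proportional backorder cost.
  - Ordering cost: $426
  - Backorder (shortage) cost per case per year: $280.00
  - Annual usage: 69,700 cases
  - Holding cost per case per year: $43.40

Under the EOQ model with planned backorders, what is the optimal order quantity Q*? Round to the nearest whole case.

Basic EOQ = √(2·69,700·426/43.4) = 1,169.745
Backorder adjustment √((H+b)/b) = √((43.4+280)/280) = 1.0747
Q* = 1,169.745 × 1.0747 ≈ 1,257.14

1,257 cases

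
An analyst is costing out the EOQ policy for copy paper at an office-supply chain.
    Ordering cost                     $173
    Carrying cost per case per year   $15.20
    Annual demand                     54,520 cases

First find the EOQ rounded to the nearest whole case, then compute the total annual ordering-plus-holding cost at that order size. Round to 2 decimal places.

Optimal lot size Q* = (2 × 54,520 × $173 / $15.2)^½ ≈ 1,114.02 → Q = 1,114 cases
Orders/yr = 54,520/1,114 = 48.941; ordering cost = 48.941 × $173 = $8,466.75
Average inventory = 1,114/2 = 557; holding cost = 557 × $15.2 = $8,466.40
Total = $8,466.75 + $8,466.40 = $16,933.15

$16,933.15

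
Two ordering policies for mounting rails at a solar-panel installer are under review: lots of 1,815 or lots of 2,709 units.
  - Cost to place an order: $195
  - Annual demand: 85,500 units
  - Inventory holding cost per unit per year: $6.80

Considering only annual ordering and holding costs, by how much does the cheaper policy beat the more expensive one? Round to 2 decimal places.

Annual cost at Q: ordering D·S/Q plus holding Q·H/2.
TC(1,815) = (85,500/1,815)×195 + (1,815/2)×6.8 = $15,356.95
TC(2,709) = (85,500/2,709)×195 + (2,709/2)×6.8 = $15,365.09
Lots of 1,815 are cheaper by $8.13.

$8.13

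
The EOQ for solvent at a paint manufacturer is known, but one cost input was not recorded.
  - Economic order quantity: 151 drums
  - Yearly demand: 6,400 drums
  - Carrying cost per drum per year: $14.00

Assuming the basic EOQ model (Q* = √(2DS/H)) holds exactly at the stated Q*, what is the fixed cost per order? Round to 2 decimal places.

Since Q* = (2DS/H)^½, squaring gives Q*²·H = 2DS.
S = Q²H / (2D) = 151² × 14 / (2 × 6,400) = 24.9386

$24.94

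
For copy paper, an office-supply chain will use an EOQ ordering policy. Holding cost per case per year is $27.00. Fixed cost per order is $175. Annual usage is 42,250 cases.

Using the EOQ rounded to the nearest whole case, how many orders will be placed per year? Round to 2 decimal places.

EOQ = √(2DS/H) = √(2 × 42,250 × 175 / 27)
    = √(547,685.19) ≈ 740.06 → Q = 740
Orders per year = D/Q = 42,250 / 740 = 57.095

57.09 orders per year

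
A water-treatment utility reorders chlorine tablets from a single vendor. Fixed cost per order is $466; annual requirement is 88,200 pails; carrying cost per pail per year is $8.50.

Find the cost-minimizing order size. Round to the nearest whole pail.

EOQ = √(2DS/H) = √(2 × 88,200 × 466 / 8.5)
    = √(9,670,870.59) ≈ 3,109.80

3,110 pails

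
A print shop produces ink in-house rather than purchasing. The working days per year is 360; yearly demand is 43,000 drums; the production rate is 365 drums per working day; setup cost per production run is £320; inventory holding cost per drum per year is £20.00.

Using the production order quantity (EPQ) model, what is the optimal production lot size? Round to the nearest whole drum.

1,430 drums

Daily demand d = 43,000/360 = 119.444; p = 365; 1 − d/p = 0.67275
EPQ = √(2DS / (H(1 − d/p)))
    = √(2 × 43,000 × 320 / (20 × 0.67275)) ≈ 1,430.15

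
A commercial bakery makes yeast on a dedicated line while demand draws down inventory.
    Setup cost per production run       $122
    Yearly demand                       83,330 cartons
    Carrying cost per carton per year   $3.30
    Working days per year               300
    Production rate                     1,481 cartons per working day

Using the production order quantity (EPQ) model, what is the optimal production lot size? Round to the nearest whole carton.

d = 83,330/300 = 277.7667 cartons/day;  effective holding cost H(1 − d/p) = 3.3·(1 − 277.7667/1481) = 2.68107
Q* = √(2DS / H_eff) = √(2·83,330·122 / 2.68107) ≈ 2,753.86

2,754 cartons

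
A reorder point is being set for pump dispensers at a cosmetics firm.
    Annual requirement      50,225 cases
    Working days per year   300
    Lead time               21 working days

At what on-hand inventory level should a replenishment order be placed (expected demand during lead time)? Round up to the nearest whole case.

3,516 cases

Daily demand d = 50,225 / 300 = 167.417 cases/day
Demand during lead time = 167.417 × 21 = 3,515.75
Reorder point = 3,515.75 → round up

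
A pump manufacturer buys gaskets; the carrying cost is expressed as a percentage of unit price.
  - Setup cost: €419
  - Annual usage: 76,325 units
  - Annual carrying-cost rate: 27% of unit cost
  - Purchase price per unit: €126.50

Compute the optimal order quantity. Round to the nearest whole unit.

H = i·C = 0.27 × €126.5 = €34.1550 per unit-year
2DS/H = 2·76,325·419/34.155 = 1,872,649.69
EOQ = √1,872,649.69 ≈ 1,368.45

1,368 units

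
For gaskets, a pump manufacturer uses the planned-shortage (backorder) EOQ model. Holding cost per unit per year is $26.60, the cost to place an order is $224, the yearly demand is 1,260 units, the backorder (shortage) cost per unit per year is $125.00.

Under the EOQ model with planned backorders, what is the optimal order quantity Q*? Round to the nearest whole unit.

Q* = √(2DS/H) · √((H + b)/b)
   = √(2 × 1,260 × 224 / 26.6) · √((26.6 + 125) / 125)
   = 145.674 × 1.1013 ≈ 160.43

160 units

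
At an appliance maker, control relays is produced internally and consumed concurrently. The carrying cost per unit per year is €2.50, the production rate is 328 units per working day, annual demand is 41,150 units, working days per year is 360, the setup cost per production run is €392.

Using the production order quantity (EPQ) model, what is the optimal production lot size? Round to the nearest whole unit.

4,451 units

d = 41,150/360 = 114.3056 units/day;  effective holding cost H(1 − d/p) = 2.5·(1 − 114.3056/328) = 1.62877
Q* = √(2DS / H_eff) = √(2·41,150·392 / 1.62877) ≈ 4,450.55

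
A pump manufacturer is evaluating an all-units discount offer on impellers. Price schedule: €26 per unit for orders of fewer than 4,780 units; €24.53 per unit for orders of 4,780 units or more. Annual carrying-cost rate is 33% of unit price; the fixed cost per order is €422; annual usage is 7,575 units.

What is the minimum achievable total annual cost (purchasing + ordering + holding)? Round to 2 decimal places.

€204,356.38

H₁ = 33%×€26 = €8.5800;  H₂ = 33%×€24.53 = €8.0949
EOQ₁ = √(2×7,575×422/8.5800) = 863.21  (< 4,780, feasible at tier 1)
EOQ₂ = √(2×7,575×422/8.0949) = 888.70  (< 4,780 → use Q = 4,780 at tier-2 price)
TC(tier 1 (EOQ₁), Q≈863.2) = €204,356.38
TC(tier 2, Q≈4,780.0) = €205,830.32
Minimum at tier 1 (EOQ₁): €204,356.38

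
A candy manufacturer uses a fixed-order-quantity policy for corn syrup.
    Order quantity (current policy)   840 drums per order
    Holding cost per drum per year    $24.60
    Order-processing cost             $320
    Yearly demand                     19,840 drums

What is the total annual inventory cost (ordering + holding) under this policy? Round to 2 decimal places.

Orders/yr = 19,840/840 = 23.619; ordering cost = 23.619 × $320 = $7,558.10
Average inventory = 840/2 = 420; holding cost = 420 × $24.6 = $10,332.00
Total = $7,558.10 + $10,332.00 = $17,890.10

$17,890.10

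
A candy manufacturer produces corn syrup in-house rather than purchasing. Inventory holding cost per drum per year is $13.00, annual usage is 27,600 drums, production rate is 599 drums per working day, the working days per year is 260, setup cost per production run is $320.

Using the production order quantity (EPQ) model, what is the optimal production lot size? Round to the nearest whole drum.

1,285 drums

d = 27,600/260 = 106.1538 drums/day;  effective holding cost H(1 − d/p) = 13·(1 − 106.1538/599) = 10.69616
Q* = √(2DS / H_eff) = √(2·27,600·320 / 10.69616) ≈ 1,285.08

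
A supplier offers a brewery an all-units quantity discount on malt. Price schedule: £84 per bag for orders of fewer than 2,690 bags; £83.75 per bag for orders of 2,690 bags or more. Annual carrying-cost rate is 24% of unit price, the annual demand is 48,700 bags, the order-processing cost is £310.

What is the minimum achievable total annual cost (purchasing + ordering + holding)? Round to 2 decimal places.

H₁ = 24%×£84 = £20.1600;  H₂ = 24%×£83.75 = £20.1000
EOQ₁ = √(2×48,700×310/20.1600) = 1,223.81  (< 2,690, feasible at tier 1)
EOQ₂ = √(2×48,700×310/20.1000) = 1,225.64  (< 2,690 → use Q = 2,690 at tier-2 price)
TC(tier 1 (EOQ₁), Q≈1,223.8) = £4,115,472.07
TC(tier 2, Q≈2,690.0) = £4,111,271.77
Minimum at tier 2: £4,111,271.77

£4,111,271.77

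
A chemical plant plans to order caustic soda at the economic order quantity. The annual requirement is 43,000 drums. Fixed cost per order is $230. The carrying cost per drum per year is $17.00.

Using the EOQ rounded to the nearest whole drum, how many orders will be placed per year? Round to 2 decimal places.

EOQ = √(2DS/H) = √(2 × 43,000 × 230 / 17)
    = √(1,163,529.41) ≈ 1,078.67 → Q = 1,079
N = D/Q = 43,000/1,079 ≈ 39.852 orders/yr

39.85 orders per year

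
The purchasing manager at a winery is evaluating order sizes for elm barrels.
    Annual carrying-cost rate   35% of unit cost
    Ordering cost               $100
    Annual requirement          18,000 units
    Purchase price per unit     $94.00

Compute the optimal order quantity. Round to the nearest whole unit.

331 units

H = i·C = 0.35 × $94 = $32.9000 per unit-year
EOQ = √(2DS/H) = √(2 × 18,000 × 100 / 32.9)
    = √(109,422.49) ≈ 330.79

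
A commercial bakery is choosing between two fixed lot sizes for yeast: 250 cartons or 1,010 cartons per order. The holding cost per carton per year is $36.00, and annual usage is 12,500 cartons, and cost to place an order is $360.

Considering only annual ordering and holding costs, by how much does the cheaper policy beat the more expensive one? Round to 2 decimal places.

$135.45

For each Q, cost = (D/Q)·S + (Q/2)·H.
TC(250) = (12,500/250)×360 + (250/2)×36 = $22,500.00
TC(1,010) = (12,500/1,010)×360 + (1,010/2)×36 = $22,635.45
Cheaper: Q = 250.  Difference = $135.45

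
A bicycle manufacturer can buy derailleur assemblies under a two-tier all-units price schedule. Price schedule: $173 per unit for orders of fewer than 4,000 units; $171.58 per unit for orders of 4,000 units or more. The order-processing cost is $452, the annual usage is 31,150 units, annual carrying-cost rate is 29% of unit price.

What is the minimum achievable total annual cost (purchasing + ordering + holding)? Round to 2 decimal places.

$5,426,536.79

H₁ = 29%×$173 = $50.1700;  H₂ = 29%×$171.58 = $49.7582
EOQ₁ = √(2×31,150×452/50.1700) = 749.19  (< 4,000, feasible at tier 1)
EOQ₂ = √(2×31,150×452/49.7582) = 752.28  (< 4,000 → use Q = 4,000 at tier-2 price)
TC(tier 1 (EOQ₁), Q≈749.2) = $5,426,536.79
TC(tier 2, Q≈4,000.0) = $5,447,753.35
Minimum at tier 1 (EOQ₁): $5,426,536.79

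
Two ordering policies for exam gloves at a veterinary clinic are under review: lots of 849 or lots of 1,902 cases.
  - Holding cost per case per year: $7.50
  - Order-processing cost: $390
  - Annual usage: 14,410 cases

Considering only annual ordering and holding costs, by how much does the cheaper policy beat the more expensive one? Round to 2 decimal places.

$284.05

TC(Q) = (D/Q)S + (Q/2)H
TC(849) = (14,410/849)×390 + (849/2)×7.5 = $9,803.18
TC(1,902) = (14,410/1,902)×390 + (1,902/2)×7.5 = $10,087.23
Lots of 849 are cheaper by $284.05.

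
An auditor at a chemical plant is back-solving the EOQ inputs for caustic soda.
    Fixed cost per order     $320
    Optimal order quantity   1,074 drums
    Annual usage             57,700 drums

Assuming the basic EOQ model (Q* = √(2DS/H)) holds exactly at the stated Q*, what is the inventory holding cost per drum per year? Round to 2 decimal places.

From Q* = √(2DS/H) ⇒ Q*² = 2DS/H.
H = 2DS / Q² = 2 × 57,700 × 320 / 1,074² = 32.0145

$32.01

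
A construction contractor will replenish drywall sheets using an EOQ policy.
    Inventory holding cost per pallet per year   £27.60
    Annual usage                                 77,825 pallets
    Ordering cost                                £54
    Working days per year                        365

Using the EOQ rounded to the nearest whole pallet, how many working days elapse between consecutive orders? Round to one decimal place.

Optimal lot size Q* = (2 × 77,825 × £54 / £27.6)^½ ≈ 551.84 → Q = 552 pallets
T = Q/D × 365 days = 552/77,825 × 365 = 2.589 days

2.6 days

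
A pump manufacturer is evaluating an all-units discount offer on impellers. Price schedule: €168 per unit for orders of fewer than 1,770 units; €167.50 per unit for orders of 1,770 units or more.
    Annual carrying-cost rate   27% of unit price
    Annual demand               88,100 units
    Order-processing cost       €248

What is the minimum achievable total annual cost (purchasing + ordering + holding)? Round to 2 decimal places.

€14,809,118.08

H₁ = 27%×€168 = €45.3600;  H₂ = 27%×€167.50 = €45.2250
EOQ₁ = √(2×88,100×248/45.3600) = 981.50  (< 1,770, feasible at tier 1)
EOQ₂ = √(2×88,100×248/45.2250) = 982.97  (< 1,770 → use Q = 1,770 at tier-2 price)
TC(tier 1 (EOQ₁), Q≈981.5) = €14,845,321.04
TC(tier 2, Q≈1,770.0) = €14,809,118.08
Minimum at tier 2: €14,809,118.08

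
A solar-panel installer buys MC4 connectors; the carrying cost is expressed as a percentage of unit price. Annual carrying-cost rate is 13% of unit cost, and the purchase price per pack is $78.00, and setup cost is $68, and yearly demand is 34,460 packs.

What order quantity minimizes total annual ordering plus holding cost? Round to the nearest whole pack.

680 packs

H = i·C = 0.13 × $78 = $10.1400 per pack-year
EOQ = √(2DS/H) = √(2 × 34,460 × 68 / 10.14)
    = √(462,185.40) ≈ 679.84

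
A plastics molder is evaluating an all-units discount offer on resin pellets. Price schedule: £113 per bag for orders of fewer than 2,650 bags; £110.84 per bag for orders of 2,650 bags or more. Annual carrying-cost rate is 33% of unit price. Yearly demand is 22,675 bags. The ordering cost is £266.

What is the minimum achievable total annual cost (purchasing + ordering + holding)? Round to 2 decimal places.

£2,564,037.85

H₁ = 33%×£113 = £37.2900;  H₂ = 33%×£110.84 = £36.5772
EOQ₁ = √(2×22,675×266/37.2900) = 568.77  (< 2,650, feasible at tier 1)
EOQ₂ = √(2×22,675×266/36.5772) = 574.28  (< 2,650 → use Q = 2,650 at tier-2 price)
TC(tier 1 (EOQ₁), Q≈568.8) = £2,583,484.27
TC(tier 2, Q≈2,650.0) = £2,564,037.85
Minimum at tier 2: £2,564,037.85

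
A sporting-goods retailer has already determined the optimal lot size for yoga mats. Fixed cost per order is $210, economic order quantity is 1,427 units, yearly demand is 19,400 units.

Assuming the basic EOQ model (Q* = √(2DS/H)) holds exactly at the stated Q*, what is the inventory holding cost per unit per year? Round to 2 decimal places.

EOQ relation: Q² = 2DS/H, so rearrange for the unknown.
H = 2DS / Q² = 2 × 19,400 × 210 / 1,427² = 4.0013

$4.00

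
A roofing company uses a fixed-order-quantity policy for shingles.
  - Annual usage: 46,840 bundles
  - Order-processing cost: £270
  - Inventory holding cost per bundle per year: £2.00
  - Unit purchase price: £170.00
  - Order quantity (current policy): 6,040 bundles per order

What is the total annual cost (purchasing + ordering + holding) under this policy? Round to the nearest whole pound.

Annual ordering cost = (D/Q)·S = (46,840/6,040) × 270 = £2,093.84
Annual holding cost  = (Q/2)·H = (6,040/2) × 2 = £6,040.00
Purchase cost = D·C = 46,840 × 170 = £7,962,800.00
Total = £2,093.84 + £6,040.00 + £7,962,800.00 = £7,970,933.84

£7,970,934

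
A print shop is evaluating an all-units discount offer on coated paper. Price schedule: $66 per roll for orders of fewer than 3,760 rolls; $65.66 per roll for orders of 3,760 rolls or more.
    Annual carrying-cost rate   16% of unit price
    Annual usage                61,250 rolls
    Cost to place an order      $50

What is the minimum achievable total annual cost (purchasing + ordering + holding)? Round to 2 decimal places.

$4,042,240.02

H₁ = 16%×$66 = $10.5600;  H₂ = 16%×$65.66 = $10.5056
EOQ₁ = √(2×61,250×50/10.5600) = 761.59  (< 3,760, feasible at tier 1)
EOQ₂ = √(2×61,250×50/10.5056) = 763.56  (< 3,760 → use Q = 3,760 at tier-2 price)
TC(tier 1 (EOQ₁), Q≈761.6) = $4,050,542.39
TC(tier 2, Q≈3,760.0) = $4,042,240.02
Minimum at tier 2: $4,042,240.02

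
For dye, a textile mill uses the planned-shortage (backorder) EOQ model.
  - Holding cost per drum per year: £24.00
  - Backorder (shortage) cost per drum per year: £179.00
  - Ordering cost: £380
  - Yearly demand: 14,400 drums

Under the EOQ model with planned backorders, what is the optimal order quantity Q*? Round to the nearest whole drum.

719 drums

Basic EOQ = √(2·14,400·380/24) = 675.278
Backorder adjustment √((H+b)/b) = √((24+179)/179) = 1.0649
Q* = 675.278 × 1.0649 ≈ 719.12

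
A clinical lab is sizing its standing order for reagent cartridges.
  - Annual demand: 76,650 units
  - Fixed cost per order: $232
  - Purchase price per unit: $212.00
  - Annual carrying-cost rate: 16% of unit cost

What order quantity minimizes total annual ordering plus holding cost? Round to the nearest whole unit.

1,024 units

Carrying cost H = $212 × 16% = $33.9200/unit/yr
2DS/H = 2·76,650·232/33.92 = 1,048,514.15
EOQ = √1,048,514.15 ≈ 1,023.97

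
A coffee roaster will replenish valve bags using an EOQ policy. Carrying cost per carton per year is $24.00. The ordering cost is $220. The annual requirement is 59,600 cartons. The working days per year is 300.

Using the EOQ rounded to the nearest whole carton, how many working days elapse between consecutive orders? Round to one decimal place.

5.3 days

2DS/H = 2·59,600·220/24 = 1,092,666.67
EOQ = √1,092,666.67 ≈ 1,045.31 → Q = 1,045 cartons
T = Q/D × 300 days = 1,045/59,600 × 300 = 5.260 days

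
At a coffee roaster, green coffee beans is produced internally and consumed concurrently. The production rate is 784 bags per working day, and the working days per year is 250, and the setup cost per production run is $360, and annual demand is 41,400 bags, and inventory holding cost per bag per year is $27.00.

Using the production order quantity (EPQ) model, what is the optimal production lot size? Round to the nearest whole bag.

Daily demand d = 41,400/250 = 165.600; p = 784; 1 − d/p = 0.78878
EPQ = √(2DS / (H(1 − d/p)))
    = √(2 × 41,400 × 360 / (27 × 0.78878)) ≈ 1,183.06

1,183 bags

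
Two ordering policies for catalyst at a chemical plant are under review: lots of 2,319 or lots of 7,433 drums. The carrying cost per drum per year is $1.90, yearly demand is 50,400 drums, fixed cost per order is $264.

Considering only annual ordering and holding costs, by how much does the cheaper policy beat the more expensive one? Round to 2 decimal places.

$910.73

For each Q, cost = (D/Q)·S + (Q/2)·H.
TC(2,319) = (50,400/2,319)×264 + (2,319/2)×1.9 = $7,940.70
TC(7,433) = (50,400/7,433)×264 + (7,433/2)×1.9 = $8,851.42
Cheaper: Q = 2,319.  Difference = $910.73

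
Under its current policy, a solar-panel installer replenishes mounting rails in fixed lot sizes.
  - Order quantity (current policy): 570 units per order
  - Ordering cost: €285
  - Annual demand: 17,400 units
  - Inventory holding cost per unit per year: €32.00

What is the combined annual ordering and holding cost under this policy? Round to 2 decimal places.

€17,820.00

Orders/yr = 17,400/570 = 30.526; ordering cost = 30.526 × €285 = €8,700.00
Average inventory = 570/2 = 285; holding cost = 285 × €32 = €9,120.00
Total = €8,700.00 + €9,120.00 = €17,820.00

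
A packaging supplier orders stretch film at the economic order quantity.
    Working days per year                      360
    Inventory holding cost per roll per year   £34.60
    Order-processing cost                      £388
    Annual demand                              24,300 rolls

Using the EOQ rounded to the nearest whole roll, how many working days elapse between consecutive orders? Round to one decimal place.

EOQ = √(2DS/H) = √(2 × 24,300 × 388 / 34.6)
    = √(544,994.22) ≈ 738.24 → Q = 738 rolls
Days between orders = 360 / (D/Q) = 360 / 32.927 ≈ 10.933

10.9 days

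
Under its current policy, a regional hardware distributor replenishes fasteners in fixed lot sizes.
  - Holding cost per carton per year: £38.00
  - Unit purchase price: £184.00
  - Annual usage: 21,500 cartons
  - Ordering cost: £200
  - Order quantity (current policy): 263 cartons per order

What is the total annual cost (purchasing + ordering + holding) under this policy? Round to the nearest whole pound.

Ordering: D/Q × S = 21,500/263 × £200 = £16,349.81
Holding:  Q/2 × H = 263/2 × £38 = £4,997.00
Purchase cost = D·C = 21,500 × 184 = £3,956,000.00
Total = £16,349.81 + £4,997.00 + £3,956,000.00 = £3,977,346.81

£3,977,347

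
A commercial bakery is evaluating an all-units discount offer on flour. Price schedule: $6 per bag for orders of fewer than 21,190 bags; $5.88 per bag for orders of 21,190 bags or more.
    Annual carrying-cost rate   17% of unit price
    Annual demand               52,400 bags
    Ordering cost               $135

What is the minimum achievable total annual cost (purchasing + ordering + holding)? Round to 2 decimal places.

H₁ = 17%×$6 = $1.0200;  H₂ = 17%×$5.88 = $0.9996
EOQ₁ = √(2×52,400×135/1.0200) = 3,724.32  (< 21,190, feasible at tier 1)
EOQ₂ = √(2×52,400×135/0.9996) = 3,762.14  (< 21,190 → use Q = 21,190 at tier-2 price)
TC(tier 1 (EOQ₁), Q≈3,724.3) = $318,198.81
TC(tier 2, Q≈21,190.0) = $319,036.60
Minimum at tier 1 (EOQ₁): $318,198.81

$318,198.81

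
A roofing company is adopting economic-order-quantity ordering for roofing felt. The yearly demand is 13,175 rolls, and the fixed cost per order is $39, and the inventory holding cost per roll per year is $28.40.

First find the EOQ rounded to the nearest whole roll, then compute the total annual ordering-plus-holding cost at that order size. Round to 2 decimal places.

EOQ = √(2DS/H) = √(2 × 13,175 × 39 / 28.4)
    = √(36,184.86) ≈ 190.22 → Q = 190 rolls
Annual ordering cost = (D/Q)·S = (13,175/190) × 39 = $2,704.34
Annual holding cost  = (Q/2)·H = (190/2) × 28.4 = $2,698.00
Total = $2,704.34 + $2,698.00 = $5,402.34

$5,402.34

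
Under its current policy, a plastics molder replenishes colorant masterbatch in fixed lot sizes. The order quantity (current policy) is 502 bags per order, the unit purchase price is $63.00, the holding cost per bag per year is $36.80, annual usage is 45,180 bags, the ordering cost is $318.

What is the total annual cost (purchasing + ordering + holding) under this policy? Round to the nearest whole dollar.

Orders/yr = 45,180/502 = 90.000; ordering cost = 90.000 × $318 = $28,620.00
Average inventory = 502/2 = 251; holding cost = 251 × $36.8 = $9,236.80
Purchase cost = D·C = 45,180 × 63 = $2,846,340.00
Total = $28,620.00 + $9,236.80 + $2,846,340.00 = $2,884,196.80

$2,884,197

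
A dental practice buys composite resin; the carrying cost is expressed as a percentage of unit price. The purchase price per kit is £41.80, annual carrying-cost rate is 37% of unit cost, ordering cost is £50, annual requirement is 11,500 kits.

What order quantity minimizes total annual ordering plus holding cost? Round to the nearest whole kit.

273 kits

Holding cost per kit per year: H = 37% × £41.8 = £15.4660
Optimal lot size Q* = (2 × 11,500 × £50 / £15.466)^½ ≈ 272.68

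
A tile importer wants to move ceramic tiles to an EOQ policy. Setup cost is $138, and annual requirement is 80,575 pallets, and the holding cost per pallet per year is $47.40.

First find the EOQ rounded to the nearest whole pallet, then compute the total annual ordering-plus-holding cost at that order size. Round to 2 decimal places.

$32,467.13

Optimal lot size Q* = (2 × 80,575 × $138 / $47.4)^½ ≈ 684.96 → Q = 685 pallets
Annual ordering cost = (D/Q)·S = (80,575/685) × 138 = $16,232.63
Annual holding cost  = (Q/2)·H = (685/2) × 47.4 = $16,234.50
Total = $16,232.63 + $16,234.50 = $32,467.13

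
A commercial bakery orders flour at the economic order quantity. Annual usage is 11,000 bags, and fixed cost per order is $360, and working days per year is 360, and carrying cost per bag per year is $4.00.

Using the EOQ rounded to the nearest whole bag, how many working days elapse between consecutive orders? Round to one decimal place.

46.0 days

EOQ = √(2DS/H) = √(2 × 11,000 × 360 / 4)
    = √(1,980,000.00) ≈ 1,407.12 → Q = 1,407 bags
Days between orders = 360 / (D/Q) = 360 / 7.818 ≈ 46.047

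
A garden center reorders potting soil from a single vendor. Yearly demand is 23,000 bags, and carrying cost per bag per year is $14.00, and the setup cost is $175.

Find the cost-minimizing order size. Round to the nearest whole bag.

758 bags

EOQ = √(2DS/H) = √(2 × 23,000 × 175 / 14)
    = √(575,000.00) ≈ 758.29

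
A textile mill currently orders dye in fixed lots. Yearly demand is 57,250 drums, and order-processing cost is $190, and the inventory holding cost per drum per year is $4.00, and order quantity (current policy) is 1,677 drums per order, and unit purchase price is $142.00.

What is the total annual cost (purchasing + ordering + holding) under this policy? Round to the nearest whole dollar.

Orders/yr = 57,250/1,677 = 34.138; ordering cost = 34.138 × $190 = $6,486.29
Average inventory = 1,677/2 = 838.5; holding cost = 838.5 × $4 = $3,354.00
Purchase cost = D·C = 57,250 × 142 = $8,129,500.00
Total = $6,486.29 + $3,354.00 + $8,129,500.00 = $8,139,340.29

$8,139,340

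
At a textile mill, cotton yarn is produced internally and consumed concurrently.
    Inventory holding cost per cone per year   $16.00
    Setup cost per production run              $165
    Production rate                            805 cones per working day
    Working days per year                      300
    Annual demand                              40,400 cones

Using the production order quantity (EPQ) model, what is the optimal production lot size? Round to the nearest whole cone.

Daily demand d = 40,400/300 = 134.667; p = 805; 1 − d/p = 0.83271
EPQ = √(2DS / (H(1 − d/p)))
    = √(2 × 40,400 × 165 / (16 × 0.83271)) ≈ 1,000.32

1,000 cones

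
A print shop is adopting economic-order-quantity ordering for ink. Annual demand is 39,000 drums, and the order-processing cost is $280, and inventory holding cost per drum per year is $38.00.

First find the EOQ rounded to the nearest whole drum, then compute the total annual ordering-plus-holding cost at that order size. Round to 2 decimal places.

$28,808.33

Q* = √(2·D·S / H) = √(2·39,000·280 / 38) = √574,736.8 ≈ 758.11 → Q = 758 drums
Ordering: D/Q × S = 39,000/758 × $280 = $14,406.33
Holding:  Q/2 × H = 758/2 × $38 = $14,402.00
Total = $14,406.33 + $14,402.00 = $28,808.33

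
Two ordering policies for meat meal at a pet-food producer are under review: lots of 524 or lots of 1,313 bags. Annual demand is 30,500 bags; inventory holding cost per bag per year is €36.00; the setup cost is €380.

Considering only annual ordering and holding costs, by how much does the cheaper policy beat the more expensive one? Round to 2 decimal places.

€910.79

Annual cost at Q: ordering D·S/Q plus holding Q·H/2.
TC(524) = (30,500/524)×380 + (524/2)×36 = €31,550.32
TC(1,313) = (30,500/1,313)×380 + (1,313/2)×36 = €32,461.11
Lots of 524 are cheaper by €910.79.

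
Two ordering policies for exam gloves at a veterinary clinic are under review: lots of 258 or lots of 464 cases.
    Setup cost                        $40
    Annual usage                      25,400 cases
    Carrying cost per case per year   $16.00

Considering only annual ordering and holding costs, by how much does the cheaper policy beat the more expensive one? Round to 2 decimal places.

$100.33

Annual cost at Q: ordering D·S/Q plus holding Q·H/2.
TC(258) = (25,400/258)×40 + (258/2)×16 = $6,001.98
TC(464) = (25,400/464)×40 + (464/2)×16 = $5,901.66
Lots of 464 are cheaper by $100.33.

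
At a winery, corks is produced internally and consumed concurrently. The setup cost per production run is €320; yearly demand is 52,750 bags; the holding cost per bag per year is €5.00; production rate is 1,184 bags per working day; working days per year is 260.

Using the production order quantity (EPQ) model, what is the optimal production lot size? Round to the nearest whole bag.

2,855 bags

Daily demand d = 52,750/260 = 202.885; p = 1184; 1 − d/p = 0.82864
EPQ = √(2DS / (H(1 − d/p)))
    = √(2 × 52,750 × 320 / (5 × 0.82864)) ≈ 2,854.51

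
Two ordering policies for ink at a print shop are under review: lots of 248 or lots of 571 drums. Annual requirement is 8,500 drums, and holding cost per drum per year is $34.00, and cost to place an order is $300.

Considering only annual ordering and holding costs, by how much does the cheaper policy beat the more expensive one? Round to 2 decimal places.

$325.41

For each Q, cost = (D/Q)·S + (Q/2)·H.
TC(248) = (8,500/248)×300 + (248/2)×34 = $14,498.26
TC(571) = (8,500/571)×300 + (571/2)×34 = $14,172.85
Lots of 571 are cheaper by $325.41.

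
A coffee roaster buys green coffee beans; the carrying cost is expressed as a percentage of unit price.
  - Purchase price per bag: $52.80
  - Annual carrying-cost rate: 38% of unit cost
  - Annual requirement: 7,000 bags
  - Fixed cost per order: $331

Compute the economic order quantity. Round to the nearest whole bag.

Carrying cost H = $52.8 × 38% = $20.0640/bag/yr
Optimal lot size Q* = (2 × 7,000 × $331 / $20.064)^½ ≈ 480.58

481 bags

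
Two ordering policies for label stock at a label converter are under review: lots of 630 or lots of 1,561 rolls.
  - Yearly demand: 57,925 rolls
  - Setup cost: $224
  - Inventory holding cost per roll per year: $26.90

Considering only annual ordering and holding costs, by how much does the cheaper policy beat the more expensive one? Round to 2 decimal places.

$238.50

TC(Q) = (D/Q)S + (Q/2)H
TC(630) = (57,925/630)×224 + (630/2)×26.9 = $29,069.06
TC(1,561) = (57,925/1,561)×224 + (1,561/2)×26.9 = $29,307.56
Cheaper: Q = 630.  Difference = $238.50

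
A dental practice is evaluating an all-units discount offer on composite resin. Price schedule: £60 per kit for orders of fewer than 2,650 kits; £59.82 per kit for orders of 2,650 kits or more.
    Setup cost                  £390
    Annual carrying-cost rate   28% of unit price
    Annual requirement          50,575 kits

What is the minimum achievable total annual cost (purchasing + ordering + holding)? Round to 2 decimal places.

£3,055,032.83

H₁ = 28%×£60 = £16.8000;  H₂ = 28%×£59.82 = £16.7496
EOQ₁ = √(2×50,575×390/16.8000) = 1,532.36  (< 2,650, feasible at tier 1)
EOQ₂ = √(2×50,575×390/16.7496) = 1,534.66  (< 2,650 → use Q = 2,650 at tier-2 price)
TC(tier 1 (EOQ₁), Q≈1,532.4) = £3,060,243.64
TC(tier 2, Q≈2,650.0) = £3,055,032.83
Minimum at tier 2: £3,055,032.83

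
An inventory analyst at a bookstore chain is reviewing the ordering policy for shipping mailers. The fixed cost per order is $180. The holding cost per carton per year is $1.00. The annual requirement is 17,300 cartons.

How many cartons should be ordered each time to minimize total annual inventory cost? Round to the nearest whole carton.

2,496 cartons

EOQ = √(2DS/H) = √(2 × 17,300 × 180 / 1)
    = √(6,228,000.00) ≈ 2,495.60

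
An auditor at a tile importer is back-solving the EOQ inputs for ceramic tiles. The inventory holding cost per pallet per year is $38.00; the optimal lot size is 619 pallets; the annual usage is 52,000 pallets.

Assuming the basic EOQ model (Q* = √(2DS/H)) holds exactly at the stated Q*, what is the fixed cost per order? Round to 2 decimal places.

EOQ relation: Q² = 2DS/H, so rearrange for the unknown.
S = Q²H / (2D) = 619² × 38 / (2 × 52,000) = 140.0011

$140.00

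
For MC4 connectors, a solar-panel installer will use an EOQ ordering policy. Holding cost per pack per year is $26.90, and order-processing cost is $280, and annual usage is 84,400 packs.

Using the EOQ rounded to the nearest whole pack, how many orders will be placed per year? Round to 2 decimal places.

Q* = √(2·D·S / H) = √(2·84,400·280 / 26.9) = √1,757,026.0 ≈ 1,325.53 → Q = 1,326
N = D/Q = 84,400/1,326 ≈ 63.650 orders/yr

63.65 orders per year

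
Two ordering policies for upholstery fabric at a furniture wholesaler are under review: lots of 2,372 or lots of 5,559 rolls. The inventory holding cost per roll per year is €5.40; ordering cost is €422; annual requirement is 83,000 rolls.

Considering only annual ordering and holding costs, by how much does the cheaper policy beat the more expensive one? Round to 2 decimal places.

TC(Q) = (D/Q)S + (Q/2)H
TC(2,372) = (83,000/2,372)×422 + (2,372/2)×5.4 = €21,170.84
TC(5,559) = (83,000/5,559)×422 + (5,559/2)×5.4 = €21,310.07
|ΔTC| = |€21,170.84 − €21,310.07| = €139.23

€139.23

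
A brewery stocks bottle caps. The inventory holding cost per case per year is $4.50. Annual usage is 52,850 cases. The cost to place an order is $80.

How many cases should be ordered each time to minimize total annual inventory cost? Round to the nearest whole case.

1,371 cases

EOQ = √(2DS/H) = √(2 × 52,850 × 80 / 4.5)
    = √(1,879,111.11) ≈ 1,370.81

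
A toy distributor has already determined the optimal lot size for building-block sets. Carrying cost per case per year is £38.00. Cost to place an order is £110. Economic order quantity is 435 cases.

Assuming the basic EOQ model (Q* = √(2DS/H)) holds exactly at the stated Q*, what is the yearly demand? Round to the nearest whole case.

EOQ relation: Q² = 2DS/H, so rearrange for the unknown.
D = Q²H / (2S) = 435² × 38 / (2 × 110) = 32,684.32

32,684 cases per year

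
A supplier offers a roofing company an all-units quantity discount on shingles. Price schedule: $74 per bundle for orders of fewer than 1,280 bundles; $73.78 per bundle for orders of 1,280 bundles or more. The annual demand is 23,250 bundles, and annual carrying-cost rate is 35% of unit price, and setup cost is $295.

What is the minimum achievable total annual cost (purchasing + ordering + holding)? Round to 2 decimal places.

H₁ = 35%×$74 = $25.9000;  H₂ = 35%×$73.78 = $25.8230
EOQ₁ = √(2×23,250×295/25.9000) = 727.76  (< 1,280, feasible at tier 1)
EOQ₂ = √(2×23,250×295/25.8230) = 728.84  (< 1,280 → use Q = 1,280 at tier-2 price)
TC(tier 1 (EOQ₁), Q≈727.8) = $1,739,348.96
TC(tier 2, Q≈1,280.0) = $1,737,270.12
Minimum at tier 2: $1,737,270.12

$1,737,270.12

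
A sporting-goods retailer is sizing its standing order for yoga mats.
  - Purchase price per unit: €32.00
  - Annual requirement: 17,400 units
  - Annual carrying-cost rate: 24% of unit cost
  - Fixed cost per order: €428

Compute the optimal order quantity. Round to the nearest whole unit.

H = i·C = 0.24 × €32 = €7.6800 per unit-year
EOQ = √(2DS/H) = √(2 × 17,400 × 428 / 7.68)
    = √(1,939,375.00) ≈ 1,392.61

1,393 units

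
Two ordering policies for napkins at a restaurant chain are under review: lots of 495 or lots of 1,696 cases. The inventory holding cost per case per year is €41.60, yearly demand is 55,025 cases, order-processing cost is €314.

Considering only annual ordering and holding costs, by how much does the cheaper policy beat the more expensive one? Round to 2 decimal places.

€263.46

For each Q, cost = (D/Q)·S + (Q/2)·H.
TC(495) = (55,025/495)×314 + (495/2)×41.6 = €45,200.75
TC(1,696) = (55,025/1,696)×314 + (1,696/2)×41.6 = €45,464.21
Lots of 495 are cheaper by €263.46.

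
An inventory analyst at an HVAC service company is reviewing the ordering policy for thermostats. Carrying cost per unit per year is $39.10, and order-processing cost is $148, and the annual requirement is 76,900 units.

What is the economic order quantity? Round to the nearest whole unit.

Optimal lot size Q* = (2 × 76,900 × $148 / $39.1)^½ ≈ 762.99

763 units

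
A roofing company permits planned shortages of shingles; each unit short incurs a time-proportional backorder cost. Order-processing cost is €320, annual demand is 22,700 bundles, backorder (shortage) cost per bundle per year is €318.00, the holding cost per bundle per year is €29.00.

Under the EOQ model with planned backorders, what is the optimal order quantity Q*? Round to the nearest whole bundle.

Basic EOQ = √(2·22,700·320/29) = 707.789
Backorder adjustment √((H+b)/b) = √((29+318)/318) = 1.0446
Q* = 707.789 × 1.0446 ≈ 739.36

739 bundles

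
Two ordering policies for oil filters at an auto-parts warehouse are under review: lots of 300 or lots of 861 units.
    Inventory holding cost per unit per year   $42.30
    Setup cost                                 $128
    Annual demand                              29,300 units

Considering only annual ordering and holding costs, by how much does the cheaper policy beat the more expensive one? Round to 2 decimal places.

Annual cost at Q: ordering D·S/Q plus holding Q·H/2.
TC(300) = (29,300/300)×128 + (300/2)×42.3 = $18,846.33
TC(861) = (29,300/861)×128 + (861/2)×42.3 = $22,566.02
|ΔTC| = |$18,846.33 − $22,566.02| = $3,719.68

$3,719.68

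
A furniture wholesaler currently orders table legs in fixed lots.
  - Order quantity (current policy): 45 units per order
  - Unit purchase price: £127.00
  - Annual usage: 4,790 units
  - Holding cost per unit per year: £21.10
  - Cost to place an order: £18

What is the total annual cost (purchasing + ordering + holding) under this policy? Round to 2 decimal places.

£610,720.75

Annual ordering cost = (D/Q)·S = (4,790/45) × 18 = £1,916.00
Annual holding cost  = (Q/2)·H = (45/2) × 21.1 = £474.75
Purchase cost = D·C = 4,790 × 127 = £608,330.00
Total = £1,916.00 + £474.75 + £608,330.00 = £610,720.75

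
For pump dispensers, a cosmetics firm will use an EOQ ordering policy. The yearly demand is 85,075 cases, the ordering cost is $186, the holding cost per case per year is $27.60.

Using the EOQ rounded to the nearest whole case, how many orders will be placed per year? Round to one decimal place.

79.4 orders per year

Q* = √(2·D·S / H) = √(2·85,075·186 / 27.6) = √1,146,663.0 ≈ 1,070.82 → Q = 1,071
Orders per year = D/Q = 85,075 / 1,071 = 79.435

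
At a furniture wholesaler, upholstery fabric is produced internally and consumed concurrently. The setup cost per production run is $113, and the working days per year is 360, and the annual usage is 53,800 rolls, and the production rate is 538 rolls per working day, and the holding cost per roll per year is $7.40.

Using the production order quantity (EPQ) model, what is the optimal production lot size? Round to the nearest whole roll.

1,508 rolls

d = 53,800/360 = 149.4444 rolls/day;  effective holding cost H(1 − d/p) = 7.4·(1 − 149.4444/538) = 5.34444
Q* = √(2DS / H_eff) = √(2·53,800·113 / 5.34444) ≈ 1,508.32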